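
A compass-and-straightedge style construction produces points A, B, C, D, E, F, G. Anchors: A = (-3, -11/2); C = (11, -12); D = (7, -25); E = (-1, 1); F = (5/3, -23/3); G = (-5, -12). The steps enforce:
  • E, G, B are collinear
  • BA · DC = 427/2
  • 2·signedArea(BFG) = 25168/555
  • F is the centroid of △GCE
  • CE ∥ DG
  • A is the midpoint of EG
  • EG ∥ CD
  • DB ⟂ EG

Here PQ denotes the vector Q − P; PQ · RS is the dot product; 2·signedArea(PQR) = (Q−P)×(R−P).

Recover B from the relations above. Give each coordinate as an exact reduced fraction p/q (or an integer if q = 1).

1. B_x = -1409/185  [E, G, B are collinear ∩ DB ⟂ EG]
2. B_y = -3793/185  [E, G, B are collinear ∩ DB ⟂ EG]
   → B = (-1409/185, -3793/185)

B = (-1409/185, -3793/185)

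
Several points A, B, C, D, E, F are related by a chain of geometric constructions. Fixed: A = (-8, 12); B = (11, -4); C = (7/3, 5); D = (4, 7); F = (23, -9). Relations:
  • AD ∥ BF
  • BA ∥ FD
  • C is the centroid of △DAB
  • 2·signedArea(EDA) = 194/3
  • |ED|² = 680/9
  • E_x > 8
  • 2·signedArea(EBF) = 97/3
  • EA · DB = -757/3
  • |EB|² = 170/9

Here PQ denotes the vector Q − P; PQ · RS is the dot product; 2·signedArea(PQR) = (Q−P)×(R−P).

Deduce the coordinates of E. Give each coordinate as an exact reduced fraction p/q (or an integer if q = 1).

E = (26/3, -1/3)

1. E_x = 26/3  [EA · DB = -757/3 ∩ 2·signedArea(EBF) = 97/3]
2. E_y = -1/3  [EA · DB = -757/3 ∩ 2·signedArea(EBF) = 97/3]
   → E = (26/3, -1/3)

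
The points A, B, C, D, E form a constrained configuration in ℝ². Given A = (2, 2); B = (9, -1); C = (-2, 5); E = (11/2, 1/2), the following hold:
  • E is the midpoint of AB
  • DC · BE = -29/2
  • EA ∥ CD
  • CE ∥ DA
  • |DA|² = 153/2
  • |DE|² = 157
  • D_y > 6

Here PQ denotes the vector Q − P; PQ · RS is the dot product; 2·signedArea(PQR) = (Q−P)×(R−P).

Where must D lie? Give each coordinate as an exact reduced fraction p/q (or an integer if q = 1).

1. D_x = -11/2  [CE ∥ DA ∩ EA ∥ CD]
2. D_y = 13/2  [CE ∥ DA ∩ EA ∥ CD]
   → D = (-11/2, 13/2)

D = (-11/2, 13/2)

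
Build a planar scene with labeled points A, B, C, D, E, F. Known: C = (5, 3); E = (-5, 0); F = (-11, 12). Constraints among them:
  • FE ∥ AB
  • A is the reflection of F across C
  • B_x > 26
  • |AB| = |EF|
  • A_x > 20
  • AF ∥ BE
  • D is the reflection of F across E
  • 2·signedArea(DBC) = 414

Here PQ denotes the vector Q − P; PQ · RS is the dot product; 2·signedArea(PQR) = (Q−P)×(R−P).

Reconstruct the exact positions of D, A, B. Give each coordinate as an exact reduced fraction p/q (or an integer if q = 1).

1. D_x = 1  [D is the reflection of F across E]
2. D_y = -12  [D is the reflection of F across E]
   → D = (1, -12)
3. A_x = 21  [A is the reflection of F across C]
4. A_y = -6  [A is the reflection of F across C]
   → A = (21, -6)
5. B_x = 27  [AF ∥ BE ∩ FE ∥ AB]
6. B_y = -18  [AF ∥ BE ∩ FE ∥ AB]
   → B = (27, -18)

A = (21, -6)
B = (27, -18)
D = (1, -12)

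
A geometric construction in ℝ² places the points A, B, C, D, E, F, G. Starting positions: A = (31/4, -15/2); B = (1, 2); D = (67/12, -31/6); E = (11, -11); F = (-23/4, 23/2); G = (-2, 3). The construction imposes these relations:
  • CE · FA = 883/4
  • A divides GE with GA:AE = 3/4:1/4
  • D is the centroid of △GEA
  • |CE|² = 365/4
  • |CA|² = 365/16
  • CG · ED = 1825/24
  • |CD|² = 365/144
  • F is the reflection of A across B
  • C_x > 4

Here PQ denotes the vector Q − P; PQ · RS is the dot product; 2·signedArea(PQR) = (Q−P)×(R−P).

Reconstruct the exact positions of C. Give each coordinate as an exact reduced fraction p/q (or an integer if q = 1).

C = (9/2, -4)

1. C_x = 9/2  [CG · ED = 1825/24 ∩ CE · FA = 883/4]
2. C_y = -4  [CG · ED = 1825/24 ∩ CE · FA = 883/4]
   → C = (9/2, -4)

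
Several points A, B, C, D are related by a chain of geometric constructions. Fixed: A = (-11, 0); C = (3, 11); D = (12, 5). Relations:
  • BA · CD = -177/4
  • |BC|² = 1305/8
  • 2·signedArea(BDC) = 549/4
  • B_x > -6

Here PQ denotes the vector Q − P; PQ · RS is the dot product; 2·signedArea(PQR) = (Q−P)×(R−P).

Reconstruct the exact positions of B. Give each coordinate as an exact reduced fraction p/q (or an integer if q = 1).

B = (-21/4, 5/4)

1. B_x = -21/4  [BA · CD = -177/4 ∩ 2·signedArea(BDC) = 549/4]
2. B_y = 5/4  [BA · CD = -177/4 ∩ 2·signedArea(BDC) = 549/4]
   → B = (-21/4, 5/4)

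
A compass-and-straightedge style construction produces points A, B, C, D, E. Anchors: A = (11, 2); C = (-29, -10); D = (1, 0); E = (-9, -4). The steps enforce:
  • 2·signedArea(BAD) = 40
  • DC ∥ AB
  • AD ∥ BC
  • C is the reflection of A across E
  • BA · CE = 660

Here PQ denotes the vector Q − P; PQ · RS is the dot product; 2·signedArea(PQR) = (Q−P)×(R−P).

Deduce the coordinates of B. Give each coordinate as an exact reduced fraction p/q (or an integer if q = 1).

1. B_x = -19  [AD ∥ BC ∩ DC ∥ AB]
2. B_y = -8  [AD ∥ BC ∩ DC ∥ AB]
   → B = (-19, -8)

B = (-19, -8)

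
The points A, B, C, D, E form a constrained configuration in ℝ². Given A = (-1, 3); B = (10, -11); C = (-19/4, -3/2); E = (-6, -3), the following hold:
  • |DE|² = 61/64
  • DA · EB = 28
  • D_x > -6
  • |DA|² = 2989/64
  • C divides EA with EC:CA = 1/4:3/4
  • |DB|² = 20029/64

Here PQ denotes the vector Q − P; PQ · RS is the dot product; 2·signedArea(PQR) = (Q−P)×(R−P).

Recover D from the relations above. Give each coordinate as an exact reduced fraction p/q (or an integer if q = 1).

D = (-43/8, -9/4)

1. D_x = -43/8  [line -16·x + 8·y + -68 = 0 ∩ |DB|² = 20029/64]
2. D_y = -9/4  [line -16·x + 8·y + -68 = 0 ∩ |DB|² = 20029/64]
   → D = (-43/8, -9/4)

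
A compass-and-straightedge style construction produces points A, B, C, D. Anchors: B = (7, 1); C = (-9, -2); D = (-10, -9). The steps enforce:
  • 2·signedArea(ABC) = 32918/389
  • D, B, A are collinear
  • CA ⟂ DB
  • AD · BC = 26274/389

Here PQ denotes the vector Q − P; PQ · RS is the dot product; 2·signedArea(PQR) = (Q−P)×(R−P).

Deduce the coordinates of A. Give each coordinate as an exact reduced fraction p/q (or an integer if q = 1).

1. A_x = -2411/389  [D, B, A are collinear ∩ CA ⟂ DB]
2. A_y = -2631/389  [D, B, A are collinear ∩ CA ⟂ DB]
   → A = (-2411/389, -2631/389)

A = (-2411/389, -2631/389)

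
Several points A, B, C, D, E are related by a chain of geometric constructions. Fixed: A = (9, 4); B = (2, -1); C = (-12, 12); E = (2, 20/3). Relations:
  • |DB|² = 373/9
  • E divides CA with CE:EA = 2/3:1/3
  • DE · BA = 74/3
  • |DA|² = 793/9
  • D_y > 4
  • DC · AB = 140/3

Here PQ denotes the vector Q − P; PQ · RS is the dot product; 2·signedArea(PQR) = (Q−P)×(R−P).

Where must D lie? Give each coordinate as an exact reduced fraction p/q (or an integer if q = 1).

D = (-1/3, 5)

1. D_x = -1/3  [line 7·x + 5·y + -68/3 = 0 ∩ |DB|² = 373/9]
2. D_y = 5  [line 7·x + 5·y + -68/3 = 0 ∩ |DB|² = 373/9]
   → D = (-1/3, 5)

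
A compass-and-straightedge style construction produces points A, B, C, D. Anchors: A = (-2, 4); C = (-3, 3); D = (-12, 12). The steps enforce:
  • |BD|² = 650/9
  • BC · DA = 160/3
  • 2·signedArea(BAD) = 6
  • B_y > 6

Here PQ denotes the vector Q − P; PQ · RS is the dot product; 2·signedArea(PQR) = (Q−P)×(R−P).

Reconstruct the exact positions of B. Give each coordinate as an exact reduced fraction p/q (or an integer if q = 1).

1. B_x = -17/3  [BC · DA = 160/3 ∩ 2·signedArea(BAD) = 6]
2. B_y = 19/3  [BC · DA = 160/3 ∩ 2·signedArea(BAD) = 6]
   → B = (-17/3, 19/3)

B = (-17/3, 19/3)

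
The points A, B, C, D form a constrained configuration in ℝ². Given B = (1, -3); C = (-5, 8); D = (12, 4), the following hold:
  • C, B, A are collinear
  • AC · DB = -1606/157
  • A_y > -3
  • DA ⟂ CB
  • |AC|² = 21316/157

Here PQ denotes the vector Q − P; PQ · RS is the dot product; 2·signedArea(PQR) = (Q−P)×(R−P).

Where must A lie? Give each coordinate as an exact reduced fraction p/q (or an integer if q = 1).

A = (91/157, -350/157)

1. A_x = 91/157  [C, B, A are collinear ∩ DA ⟂ CB]
2. A_y = -350/157  [C, B, A are collinear ∩ DA ⟂ CB]
   → A = (91/157, -350/157)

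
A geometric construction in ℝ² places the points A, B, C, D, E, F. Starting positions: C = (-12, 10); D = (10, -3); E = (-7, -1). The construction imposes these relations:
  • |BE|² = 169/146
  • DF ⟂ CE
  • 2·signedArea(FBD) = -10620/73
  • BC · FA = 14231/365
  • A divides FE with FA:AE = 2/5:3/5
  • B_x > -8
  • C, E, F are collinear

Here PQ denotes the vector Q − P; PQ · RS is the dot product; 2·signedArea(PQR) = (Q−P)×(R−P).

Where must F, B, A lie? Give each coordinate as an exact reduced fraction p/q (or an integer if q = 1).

1. F_x = -487/146  [C, E, F are collinear ∩ DF ⟂ CE]
2. F_y = -1323/146  [C, E, F are collinear ∩ DF ⟂ CE]
   → F = (-487/146, -1323/146)
3. B_x = -1087/146  [line 885/146·x + -1947/146·y + 6549/146 = 0 ∩ |BE|² = 169/146]
4. B_y = -3/146  [line 885/146·x + -1947/146·y + 6549/146 = 0 ∩ |BE|² = 169/146]
   → B = (-1087/146, -3/146)
5. A_x = -701/146  [BC · FA = 14231/365 ∩ A divides FE with FA:AE = 2/5:3/5]
6. A_y = -4261/730  [BC · FA = 14231/365 ∩ A divides FE with FA:AE = 2/5:3/5]
   → A = (-701/146, -4261/730)

A = (-701/146, -4261/730)
B = (-1087/146, -3/146)
F = (-487/146, -1323/146)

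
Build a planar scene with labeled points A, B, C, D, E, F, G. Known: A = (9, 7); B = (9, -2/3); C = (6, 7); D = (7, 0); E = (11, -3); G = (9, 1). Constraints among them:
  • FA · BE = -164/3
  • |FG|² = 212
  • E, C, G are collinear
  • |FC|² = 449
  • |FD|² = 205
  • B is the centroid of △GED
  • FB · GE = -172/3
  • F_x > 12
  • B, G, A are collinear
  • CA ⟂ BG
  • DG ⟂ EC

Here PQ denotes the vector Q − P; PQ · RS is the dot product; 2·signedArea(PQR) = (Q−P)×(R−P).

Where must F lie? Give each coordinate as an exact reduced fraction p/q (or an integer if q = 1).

1. F_x = 13  [FA · BE = -164/3 ∩ FB · GE = -172/3]
2. F_y = -13  [FA · BE = -164/3 ∩ FB · GE = -172/3]
   → F = (13, -13)

F = (13, -13)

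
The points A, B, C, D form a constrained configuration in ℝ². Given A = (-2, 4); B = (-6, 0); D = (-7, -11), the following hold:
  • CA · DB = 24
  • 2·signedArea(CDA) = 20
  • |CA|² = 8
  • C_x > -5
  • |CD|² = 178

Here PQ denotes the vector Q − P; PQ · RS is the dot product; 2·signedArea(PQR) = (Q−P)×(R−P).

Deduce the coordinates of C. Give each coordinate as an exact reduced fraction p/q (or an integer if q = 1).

C = (-4, 2)

1. C_x = -4  [2·signedArea(CDA) = 20 ∩ CA · DB = 24]
2. C_y = 2  [2·signedArea(CDA) = 20 ∩ CA · DB = 24]
   → C = (-4, 2)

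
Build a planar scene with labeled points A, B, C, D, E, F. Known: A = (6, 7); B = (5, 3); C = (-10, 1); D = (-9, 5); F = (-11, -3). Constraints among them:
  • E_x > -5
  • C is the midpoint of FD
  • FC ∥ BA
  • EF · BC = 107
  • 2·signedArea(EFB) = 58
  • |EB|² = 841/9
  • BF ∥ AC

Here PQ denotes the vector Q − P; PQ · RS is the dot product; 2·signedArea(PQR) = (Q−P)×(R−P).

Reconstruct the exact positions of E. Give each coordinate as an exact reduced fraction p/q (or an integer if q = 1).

E = (-14/3, 3)

1. E_x = -14/3  [EF · BC = 107 ∩ 2·signedArea(EFB) = 58]
2. E_y = 3  [EF · BC = 107 ∩ 2·signedArea(EFB) = 58]
   → E = (-14/3, 3)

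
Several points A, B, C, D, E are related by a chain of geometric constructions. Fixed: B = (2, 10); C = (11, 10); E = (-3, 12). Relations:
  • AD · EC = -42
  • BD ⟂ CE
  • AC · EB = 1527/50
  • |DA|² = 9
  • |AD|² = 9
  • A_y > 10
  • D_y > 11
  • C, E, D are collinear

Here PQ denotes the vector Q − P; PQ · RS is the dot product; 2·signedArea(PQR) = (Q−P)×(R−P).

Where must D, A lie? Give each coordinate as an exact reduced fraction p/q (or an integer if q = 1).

A = (253/50, 521/50)
D = (109/50, 563/50)

1. D_x = 109/50  [C, E, D are collinear ∩ BD ⟂ CE]
2. D_y = 563/50  [C, E, D are collinear ∩ BD ⟂ CE]
   → D = (109/50, 563/50)
3. A_x = 253/50  [AC · EB = 1527/50 ∩ AD · EC = -42]
4. A_y = 521/50  [AC · EB = 1527/50 ∩ AD · EC = -42]
   → A = (253/50, 521/50)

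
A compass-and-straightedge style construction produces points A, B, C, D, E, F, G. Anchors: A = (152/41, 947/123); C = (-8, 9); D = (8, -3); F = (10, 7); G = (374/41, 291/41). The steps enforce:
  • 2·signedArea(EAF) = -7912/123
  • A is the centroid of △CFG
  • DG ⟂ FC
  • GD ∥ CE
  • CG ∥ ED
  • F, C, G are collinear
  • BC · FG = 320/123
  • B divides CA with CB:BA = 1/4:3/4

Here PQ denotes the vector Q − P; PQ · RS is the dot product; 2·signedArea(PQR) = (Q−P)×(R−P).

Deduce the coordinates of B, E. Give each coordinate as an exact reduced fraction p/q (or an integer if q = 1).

B = (-208/41, 1067/123)
E = (-374/41, -45/41)

1. B_x = -208/41  [B divides CA with CB:BA = 1/4:3/4]
2. B_y = 1067/123  [B divides CA with CB:BA = 1/4:3/4]
   → B = (-208/41, 1067/123)
3. E_x = -374/41  [CG ∥ ED ∩ GD ∥ CE]
4. E_y = -45/41  [CG ∥ ED ∩ GD ∥ CE]
   → E = (-374/41, -45/41)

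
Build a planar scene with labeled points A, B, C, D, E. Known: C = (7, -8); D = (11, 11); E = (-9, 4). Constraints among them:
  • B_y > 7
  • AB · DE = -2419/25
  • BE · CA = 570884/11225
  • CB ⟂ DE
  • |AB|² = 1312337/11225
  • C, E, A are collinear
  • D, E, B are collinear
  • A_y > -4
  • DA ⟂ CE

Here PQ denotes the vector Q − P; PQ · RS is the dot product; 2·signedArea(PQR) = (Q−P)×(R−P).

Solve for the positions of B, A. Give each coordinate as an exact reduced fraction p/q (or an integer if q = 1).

1. B_x = 679/449  [D, E, B are collinear ∩ CB ⟂ DE]
2. B_y = 3448/449  [D, E, B are collinear ∩ CB ⟂ DE]
   → B = (679/449, 3448/449)
3. A_x = 11/25  [C, E, A are collinear ∩ DA ⟂ CE]
4. A_y = -77/25  [C, E, A are collinear ∩ DA ⟂ CE]
   → A = (11/25, -77/25)

A = (11/25, -77/25)
B = (679/449, 3448/449)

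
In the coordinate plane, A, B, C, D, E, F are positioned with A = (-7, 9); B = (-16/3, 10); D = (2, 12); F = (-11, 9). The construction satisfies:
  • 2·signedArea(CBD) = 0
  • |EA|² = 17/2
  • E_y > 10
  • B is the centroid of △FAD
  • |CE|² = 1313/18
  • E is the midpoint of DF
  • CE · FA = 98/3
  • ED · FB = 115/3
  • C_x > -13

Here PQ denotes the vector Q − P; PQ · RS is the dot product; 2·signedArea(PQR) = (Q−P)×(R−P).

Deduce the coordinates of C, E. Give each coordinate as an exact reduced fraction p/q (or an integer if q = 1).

C = (-38/3, 8)
E = (-9/2, 21/2)

1. E_x = -9/2  [E is the midpoint of DF]
2. E_y = 21/2  [E is the midpoint of DF]
   → E = (-9/2, 21/2)
3. C_x = -38/3  [2·signedArea(CBD) = 0 ∩ CE · FA = 98/3]
4. C_y = 8  [2·signedArea(CBD) = 0 ∩ CE · FA = 98/3]
   → C = (-38/3, 8)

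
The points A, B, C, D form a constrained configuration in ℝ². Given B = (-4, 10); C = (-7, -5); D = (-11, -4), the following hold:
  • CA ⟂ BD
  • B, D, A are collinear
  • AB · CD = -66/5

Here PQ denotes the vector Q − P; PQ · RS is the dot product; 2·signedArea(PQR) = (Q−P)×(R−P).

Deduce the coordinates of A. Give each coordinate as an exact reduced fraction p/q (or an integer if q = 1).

1. A_x = -53/5  [B, D, A are collinear ∩ CA ⟂ BD]
2. A_y = -16/5  [B, D, A are collinear ∩ CA ⟂ BD]
   → A = (-53/5, -16/5)

A = (-53/5, -16/5)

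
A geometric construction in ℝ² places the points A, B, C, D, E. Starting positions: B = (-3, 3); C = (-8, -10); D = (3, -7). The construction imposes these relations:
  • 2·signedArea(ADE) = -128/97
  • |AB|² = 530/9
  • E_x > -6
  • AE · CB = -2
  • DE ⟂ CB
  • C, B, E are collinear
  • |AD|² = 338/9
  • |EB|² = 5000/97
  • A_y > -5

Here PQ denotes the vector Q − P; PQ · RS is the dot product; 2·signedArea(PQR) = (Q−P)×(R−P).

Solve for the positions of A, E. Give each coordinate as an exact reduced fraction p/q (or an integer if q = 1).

A = (-8/3, -14/3)
E = (-541/97, -359/97)

1. E_x = -541/97  [C, B, E are collinear ∩ DE ⟂ CB]
2. E_y = -359/97  [C, B, E are collinear ∩ DE ⟂ CB]
   → E = (-541/97, -359/97)
3. A_x = -8/3  [line -320/97·x + -832/97·y + -4736/97 = 0 ∩ |AD|² = 338/9]
4. A_y = -14/3  [line -320/97·x + -832/97·y + -4736/97 = 0 ∩ |AD|² = 338/9]
   → A = (-8/3, -14/3)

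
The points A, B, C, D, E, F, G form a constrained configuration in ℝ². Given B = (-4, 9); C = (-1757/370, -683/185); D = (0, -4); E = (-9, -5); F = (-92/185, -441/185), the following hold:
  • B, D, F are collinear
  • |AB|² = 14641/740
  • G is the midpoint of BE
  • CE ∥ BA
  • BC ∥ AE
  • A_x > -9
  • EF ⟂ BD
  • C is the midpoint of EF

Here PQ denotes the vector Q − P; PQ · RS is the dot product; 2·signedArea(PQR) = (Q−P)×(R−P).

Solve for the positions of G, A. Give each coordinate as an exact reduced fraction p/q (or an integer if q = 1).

A = (-3053/370, 1423/185)
G = (-13/2, 2)

1. G_x = -13/2  [G is the midpoint of BE]
2. G_y = 2  [G is the midpoint of BE]
   → G = (-13/2, 2)
3. A_x = -3053/370  [BC ∥ AE ∩ CE ∥ BA]
4. A_y = 1423/185  [BC ∥ AE ∩ CE ∥ BA]
   → A = (-3053/370, 1423/185)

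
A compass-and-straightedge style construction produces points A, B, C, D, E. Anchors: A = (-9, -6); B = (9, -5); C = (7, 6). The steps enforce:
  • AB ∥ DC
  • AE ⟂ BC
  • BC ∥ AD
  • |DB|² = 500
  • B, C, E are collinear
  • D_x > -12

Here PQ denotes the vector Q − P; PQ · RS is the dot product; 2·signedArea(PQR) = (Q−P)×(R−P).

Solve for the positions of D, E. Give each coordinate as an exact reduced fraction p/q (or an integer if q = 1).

D = (-11, 5)
E = (43/5, -14/5)

1. D_x = -11  [AB ∥ DC ∩ BC ∥ AD]
2. D_y = 5  [AB ∥ DC ∩ BC ∥ AD]
   → D = (-11, 5)
3. E_x = 43/5  [B, C, E are collinear ∩ AE ⟂ BC]
4. E_y = -14/5  [B, C, E are collinear ∩ AE ⟂ BC]
   → E = (43/5, -14/5)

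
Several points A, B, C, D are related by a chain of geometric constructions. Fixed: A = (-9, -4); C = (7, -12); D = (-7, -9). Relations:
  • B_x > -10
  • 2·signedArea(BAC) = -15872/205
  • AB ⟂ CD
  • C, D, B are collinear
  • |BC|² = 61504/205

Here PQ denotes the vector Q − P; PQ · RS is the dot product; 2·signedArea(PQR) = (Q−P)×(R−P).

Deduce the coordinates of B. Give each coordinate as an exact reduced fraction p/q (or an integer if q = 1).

B = (-2037/205, -1716/205)

1. B_x = -2037/205  [C, D, B are collinear ∩ AB ⟂ CD]
2. B_y = -1716/205  [C, D, B are collinear ∩ AB ⟂ CD]
   → B = (-2037/205, -1716/205)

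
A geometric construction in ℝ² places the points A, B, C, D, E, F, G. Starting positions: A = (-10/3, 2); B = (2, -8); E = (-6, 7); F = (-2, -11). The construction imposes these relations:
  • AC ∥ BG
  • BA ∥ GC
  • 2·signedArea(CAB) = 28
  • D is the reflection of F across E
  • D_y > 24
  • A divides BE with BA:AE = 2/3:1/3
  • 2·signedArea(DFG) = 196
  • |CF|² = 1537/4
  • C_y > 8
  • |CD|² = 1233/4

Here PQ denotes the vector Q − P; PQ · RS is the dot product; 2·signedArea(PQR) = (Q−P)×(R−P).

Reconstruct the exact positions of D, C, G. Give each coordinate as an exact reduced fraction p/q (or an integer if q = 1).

1. D_x = -10  [D is the reflection of F across E]
2. D_y = 25  [D is the reflection of F across E]
   → D = (-10, 25)
3. C_x = -4  [line 10·x + 16/3·y + -16/3 = 0 ∩ |CF|² = 1537/4]
4. C_y = 17/2  [line 10·x + 16/3·y + -16/3 = 0 ∩ |CF|² = 1537/4]
   → C = (-4, 17/2)
5. G_x = 4/3  [BA ∥ GC ∩ AC ∥ BG]
6. G_y = -3/2  [BA ∥ GC ∩ AC ∥ BG]
   → G = (4/3, -3/2)

C = (-4, 17/2)
D = (-10, 25)
G = (4/3, -3/2)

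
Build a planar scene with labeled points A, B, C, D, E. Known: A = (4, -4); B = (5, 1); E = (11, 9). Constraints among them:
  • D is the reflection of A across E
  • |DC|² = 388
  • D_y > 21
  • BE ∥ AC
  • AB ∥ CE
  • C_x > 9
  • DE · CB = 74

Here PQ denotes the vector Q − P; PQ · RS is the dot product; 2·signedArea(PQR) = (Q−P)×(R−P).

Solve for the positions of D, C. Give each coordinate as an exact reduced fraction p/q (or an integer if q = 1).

C = (10, 4)
D = (18, 22)

1. D_x = 18  [D is the reflection of A across E]
2. D_y = 22  [D is the reflection of A across E]
   → D = (18, 22)
3. C_x = 10  [AB ∥ CE ∩ BE ∥ AC]
4. C_y = 4  [AB ∥ CE ∩ BE ∥ AC]
   → C = (10, 4)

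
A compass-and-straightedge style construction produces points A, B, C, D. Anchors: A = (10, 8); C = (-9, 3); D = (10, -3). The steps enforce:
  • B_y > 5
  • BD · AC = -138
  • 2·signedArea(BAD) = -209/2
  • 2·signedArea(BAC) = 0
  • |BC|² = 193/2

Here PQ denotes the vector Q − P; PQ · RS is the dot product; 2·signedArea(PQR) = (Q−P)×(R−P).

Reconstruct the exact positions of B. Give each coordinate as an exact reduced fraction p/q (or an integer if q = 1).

B = (1/2, 11/2)

1. B_x = 1/2  [2·signedArea(BAC) = 0 ∩ 2·signedArea(BAD) = -209/2]
2. B_y = 11/2  [2·signedArea(BAC) = 0 ∩ 2·signedArea(BAD) = -209/2]
   → B = (1/2, 11/2)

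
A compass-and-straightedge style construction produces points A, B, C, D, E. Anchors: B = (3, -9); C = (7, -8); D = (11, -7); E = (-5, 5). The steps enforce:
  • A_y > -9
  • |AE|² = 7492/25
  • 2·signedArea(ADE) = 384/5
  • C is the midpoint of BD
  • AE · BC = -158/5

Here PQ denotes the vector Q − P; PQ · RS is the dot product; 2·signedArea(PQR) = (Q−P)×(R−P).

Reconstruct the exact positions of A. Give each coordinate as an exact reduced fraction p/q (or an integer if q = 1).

A = (31/5, -41/5)

1. A_x = 31/5  [AE · BC = -158/5 ∩ 2·signedArea(ADE) = 384/5]
2. A_y = -41/5  [AE · BC = -158/5 ∩ 2·signedArea(ADE) = 384/5]
   → A = (31/5, -41/5)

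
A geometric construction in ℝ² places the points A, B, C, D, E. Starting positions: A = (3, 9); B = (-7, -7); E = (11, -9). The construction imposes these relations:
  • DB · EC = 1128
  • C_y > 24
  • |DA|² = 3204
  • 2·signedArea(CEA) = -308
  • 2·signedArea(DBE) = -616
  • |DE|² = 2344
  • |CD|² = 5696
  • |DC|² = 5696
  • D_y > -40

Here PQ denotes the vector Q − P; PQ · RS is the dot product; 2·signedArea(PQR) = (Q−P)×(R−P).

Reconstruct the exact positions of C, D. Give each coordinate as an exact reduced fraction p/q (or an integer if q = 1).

C = (13, 25)
D = (-27, -39)

1. D_x = -27  [line 2·x + 18·y + 756 = 0 ∩ |DE|² = 2344]
2. D_y = -39  [line 2·x + 18·y + 756 = 0 ∩ |DE|² = 2344]
   → D = (-27, -39)
3. C_x = 13  [2·signedArea(CEA) = -308 ∩ DB · EC = 1128]
4. C_y = 25  [2·signedArea(CEA) = -308 ∩ DB · EC = 1128]
   → C = (13, 25)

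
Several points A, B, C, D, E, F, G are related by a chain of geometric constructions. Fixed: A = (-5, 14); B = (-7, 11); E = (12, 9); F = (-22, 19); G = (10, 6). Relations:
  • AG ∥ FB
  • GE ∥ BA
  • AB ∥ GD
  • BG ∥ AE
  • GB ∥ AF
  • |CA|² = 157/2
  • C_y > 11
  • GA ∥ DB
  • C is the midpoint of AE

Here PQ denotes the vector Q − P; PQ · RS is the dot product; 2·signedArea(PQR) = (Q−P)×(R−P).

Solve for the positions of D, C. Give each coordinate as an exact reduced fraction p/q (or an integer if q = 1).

C = (7/2, 23/2)
D = (8, 3)

1. D_x = 8  [GA ∥ DB ∩ AB ∥ GD]
2. D_y = 3  [GA ∥ DB ∩ AB ∥ GD]
   → D = (8, 3)
3. C_x = 7/2  [C is the midpoint of AE]
4. C_y = 23/2  [C is the midpoint of AE]
   → C = (7/2, 23/2)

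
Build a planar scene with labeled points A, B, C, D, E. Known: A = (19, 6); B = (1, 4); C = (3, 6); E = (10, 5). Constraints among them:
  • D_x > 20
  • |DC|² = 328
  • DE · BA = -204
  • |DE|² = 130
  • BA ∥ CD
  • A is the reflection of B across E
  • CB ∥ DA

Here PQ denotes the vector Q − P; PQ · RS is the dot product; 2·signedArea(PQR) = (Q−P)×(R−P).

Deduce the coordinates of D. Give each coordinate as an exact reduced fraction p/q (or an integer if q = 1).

1. D_x = 21  [CB ∥ DA ∩ BA ∥ CD]
2. D_y = 8  [CB ∥ DA ∩ BA ∥ CD]
   → D = (21, 8)

D = (21, 8)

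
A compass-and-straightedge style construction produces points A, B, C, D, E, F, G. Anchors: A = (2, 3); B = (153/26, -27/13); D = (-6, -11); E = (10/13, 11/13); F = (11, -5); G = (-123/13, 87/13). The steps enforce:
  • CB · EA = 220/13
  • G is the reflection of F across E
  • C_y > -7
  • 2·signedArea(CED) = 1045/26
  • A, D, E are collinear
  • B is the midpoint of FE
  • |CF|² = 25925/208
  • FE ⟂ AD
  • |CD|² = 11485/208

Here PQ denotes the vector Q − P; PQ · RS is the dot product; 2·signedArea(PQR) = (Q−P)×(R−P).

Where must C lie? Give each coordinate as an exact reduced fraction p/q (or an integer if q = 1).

C = (-3/52, -85/13)

1. C_x = -3/52  [2·signedArea(CED) = 1045/26 ∩ CB · EA = 220/13]
2. C_y = -85/13  [2·signedArea(CED) = 1045/26 ∩ CB · EA = 220/13]
   → C = (-3/52, -85/13)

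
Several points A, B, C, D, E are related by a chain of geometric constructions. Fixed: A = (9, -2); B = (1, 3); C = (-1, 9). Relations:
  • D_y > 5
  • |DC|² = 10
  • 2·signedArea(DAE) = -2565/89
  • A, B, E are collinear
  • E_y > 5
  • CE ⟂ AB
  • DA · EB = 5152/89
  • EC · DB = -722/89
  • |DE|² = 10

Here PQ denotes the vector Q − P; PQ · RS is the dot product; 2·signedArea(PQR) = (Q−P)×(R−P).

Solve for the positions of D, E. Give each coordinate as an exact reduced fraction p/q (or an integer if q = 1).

D = (0, 6)
E = (-279/89, 497/89)

1. E_x = -279/89  [A, B, E are collinear ∩ CE ⟂ AB]
2. E_y = 497/89  [A, B, E are collinear ∩ CE ⟂ AB]
   → E = (-279/89, 497/89)
3. D_x = 0  [DA · EB = 5152/89 ∩ 2·signedArea(DAE) = -2565/89]
4. D_y = 6  [DA · EB = 5152/89 ∩ 2·signedArea(DAE) = -2565/89]
   → D = (0, 6)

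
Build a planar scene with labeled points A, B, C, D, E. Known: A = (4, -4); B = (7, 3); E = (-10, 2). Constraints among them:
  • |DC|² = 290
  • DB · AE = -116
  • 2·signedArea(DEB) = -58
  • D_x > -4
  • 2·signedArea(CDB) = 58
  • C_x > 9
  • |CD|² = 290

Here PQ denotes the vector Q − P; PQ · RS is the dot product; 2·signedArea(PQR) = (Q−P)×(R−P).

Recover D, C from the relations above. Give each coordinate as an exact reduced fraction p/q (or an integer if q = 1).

C = (10, 10)
D = (-3, -1)

1. D_x = -3  [DB · AE = -116 ∩ 2·signedArea(DEB) = -58]
2. D_y = -1  [DB · AE = -116 ∩ 2·signedArea(DEB) = -58]
   → D = (-3, -1)
3. C_x = 10  [line -4·x + 10·y + -60 = 0 ∩ |DC|² = 290]
4. C_y = 10  [line -4·x + 10·y + -60 = 0 ∩ |DC|² = 290]
   → C = (10, 10)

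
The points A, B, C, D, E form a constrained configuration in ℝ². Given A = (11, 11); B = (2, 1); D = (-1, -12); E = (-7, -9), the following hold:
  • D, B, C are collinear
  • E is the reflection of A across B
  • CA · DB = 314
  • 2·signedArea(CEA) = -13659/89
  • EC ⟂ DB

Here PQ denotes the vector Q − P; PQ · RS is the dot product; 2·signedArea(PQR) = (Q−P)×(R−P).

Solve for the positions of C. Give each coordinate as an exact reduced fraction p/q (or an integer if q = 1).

1. C_x = -115/178  [D, B, C are collinear ∩ EC ⟂ DB]
2. C_y = -1863/178  [D, B, C are collinear ∩ EC ⟂ DB]
   → C = (-115/178, -1863/178)

C = (-115/178, -1863/178)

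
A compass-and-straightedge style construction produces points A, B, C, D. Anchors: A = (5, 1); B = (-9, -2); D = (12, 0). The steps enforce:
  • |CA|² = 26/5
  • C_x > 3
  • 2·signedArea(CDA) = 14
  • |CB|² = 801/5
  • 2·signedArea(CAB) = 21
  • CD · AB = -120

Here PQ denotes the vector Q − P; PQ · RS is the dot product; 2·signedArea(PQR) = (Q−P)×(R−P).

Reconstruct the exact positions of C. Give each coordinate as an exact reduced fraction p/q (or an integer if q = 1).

C = (18/5, -4/5)

1. C_x = 18/5  [2·signedArea(CDA) = 14 ∩ 2·signedArea(CAB) = 21]
2. C_y = -4/5  [2·signedArea(CDA) = 14 ∩ 2·signedArea(CAB) = 21]
   → C = (18/5, -4/5)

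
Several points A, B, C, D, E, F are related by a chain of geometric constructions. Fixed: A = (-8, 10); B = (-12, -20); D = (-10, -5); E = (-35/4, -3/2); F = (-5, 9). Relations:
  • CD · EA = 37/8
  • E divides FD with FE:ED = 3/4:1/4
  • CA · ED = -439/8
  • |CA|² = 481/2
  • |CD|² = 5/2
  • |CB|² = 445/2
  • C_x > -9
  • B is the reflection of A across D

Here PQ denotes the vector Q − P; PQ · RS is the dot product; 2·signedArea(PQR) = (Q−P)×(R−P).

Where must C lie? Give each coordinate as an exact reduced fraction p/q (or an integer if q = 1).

C = (-17/2, -11/2)

1. C_x = -17/2  [CA · ED = -439/8 ∩ CD · EA = 37/8]
2. C_y = -11/2  [CA · ED = -439/8 ∩ CD · EA = 37/8]
   → C = (-17/2, -11/2)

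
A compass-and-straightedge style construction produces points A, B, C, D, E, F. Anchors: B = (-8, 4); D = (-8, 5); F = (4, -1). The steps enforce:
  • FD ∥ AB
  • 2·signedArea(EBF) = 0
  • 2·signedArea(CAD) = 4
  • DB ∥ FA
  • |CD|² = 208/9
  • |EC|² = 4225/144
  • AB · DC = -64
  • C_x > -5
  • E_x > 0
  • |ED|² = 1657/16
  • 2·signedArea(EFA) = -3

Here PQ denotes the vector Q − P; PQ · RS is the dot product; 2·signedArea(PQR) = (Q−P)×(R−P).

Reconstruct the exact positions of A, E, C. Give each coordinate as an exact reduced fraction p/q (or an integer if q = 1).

A = (4, -2)
C = (-4, 7/3)
E = (1, 1/4)

1. A_x = 4  [FD ∥ AB ∩ DB ∥ FA]
2. A_y = -2  [FD ∥ AB ∩ DB ∥ FA]
   → A = (4, -2)
3. E_x = 1  [2·signedArea(EBF) = 0 ∩ 2·signedArea(EFA) = -3]
4. E_y = 1/4  [2·signedArea(EBF) = 0 ∩ 2·signedArea(EFA) = -3]
   → E = (1, 1/4)
5. C_x = -4  [2·signedArea(CAD) = 4 ∩ AB · DC = -64]
6. C_y = 7/3  [2·signedArea(CAD) = 4 ∩ AB · DC = -64]
   → C = (-4, 7/3)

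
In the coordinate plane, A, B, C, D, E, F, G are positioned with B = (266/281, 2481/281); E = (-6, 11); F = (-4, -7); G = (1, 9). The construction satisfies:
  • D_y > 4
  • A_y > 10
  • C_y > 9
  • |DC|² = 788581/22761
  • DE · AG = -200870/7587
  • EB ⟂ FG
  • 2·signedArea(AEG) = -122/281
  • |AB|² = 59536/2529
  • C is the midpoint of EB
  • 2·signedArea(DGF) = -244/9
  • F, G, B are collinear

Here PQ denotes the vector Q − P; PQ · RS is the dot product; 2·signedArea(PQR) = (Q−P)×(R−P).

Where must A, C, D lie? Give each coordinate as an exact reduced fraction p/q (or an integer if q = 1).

1. A_x = -3106/843  [line 2·x + 7·y + -18143/281 = 0 ∩ |AB|² = 59536/2529]
2. A_y = 8663/843  [line 2·x + 7·y + -18143/281 = 0 ∩ |AB|² = 59536/2529]
   → A = (-3106/843, 8663/843)
3. C_x = -710/281  [C is the midpoint of EB]
4. C_y = 2786/281  [C is the midpoint of EB]
   → C = (-710/281, 2786/281)
5. D_x = -5680/2529  [2·signedArea(DGF) = -244/9 ∩ DE · AG = -200870/7587]
6. D_y = 10205/2529  [2·signedArea(DGF) = -244/9 ∩ DE · AG = -200870/7587]
   → D = (-5680/2529, 10205/2529)

A = (-3106/843, 8663/843)
C = (-710/281, 2786/281)
D = (-5680/2529, 10205/2529)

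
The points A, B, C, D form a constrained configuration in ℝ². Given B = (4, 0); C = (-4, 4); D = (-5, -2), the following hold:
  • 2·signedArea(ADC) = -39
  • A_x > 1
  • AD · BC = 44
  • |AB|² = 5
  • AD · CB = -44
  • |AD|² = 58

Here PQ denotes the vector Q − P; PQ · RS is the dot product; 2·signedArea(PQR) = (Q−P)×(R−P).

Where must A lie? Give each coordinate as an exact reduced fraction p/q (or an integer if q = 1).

A = (2, 1)

1. A_x = 2  [AD · CB = -44 ∩ 2·signedArea(ADC) = -39]
2. A_y = 1  [AD · CB = -44 ∩ 2·signedArea(ADC) = -39]
   → A = (2, 1)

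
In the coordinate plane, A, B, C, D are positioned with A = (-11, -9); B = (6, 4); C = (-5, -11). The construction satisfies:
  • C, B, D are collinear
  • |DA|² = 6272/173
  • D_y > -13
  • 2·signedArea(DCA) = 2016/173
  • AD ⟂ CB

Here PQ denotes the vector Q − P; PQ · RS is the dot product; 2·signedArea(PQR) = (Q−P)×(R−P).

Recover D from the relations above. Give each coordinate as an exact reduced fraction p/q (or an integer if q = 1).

1. D_x = -1063/173  [C, B, D are collinear ∩ AD ⟂ CB]
2. D_y = -2173/173  [C, B, D are collinear ∩ AD ⟂ CB]
   → D = (-1063/173, -2173/173)

D = (-1063/173, -2173/173)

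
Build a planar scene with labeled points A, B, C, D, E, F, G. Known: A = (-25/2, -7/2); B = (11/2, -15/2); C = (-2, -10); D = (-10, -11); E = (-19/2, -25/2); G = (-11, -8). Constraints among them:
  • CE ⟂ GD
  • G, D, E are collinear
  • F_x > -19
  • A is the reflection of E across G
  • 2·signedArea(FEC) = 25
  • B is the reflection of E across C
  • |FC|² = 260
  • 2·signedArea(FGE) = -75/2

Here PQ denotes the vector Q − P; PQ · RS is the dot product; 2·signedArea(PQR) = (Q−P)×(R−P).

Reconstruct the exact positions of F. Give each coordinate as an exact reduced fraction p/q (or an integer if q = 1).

F = (-18, -12)

1. F_x = -18  [2·signedArea(FEC) = 25 ∩ 2·signedArea(FGE) = -75/2]
2. F_y = -12  [2·signedArea(FEC) = 25 ∩ 2·signedArea(FGE) = -75/2]
   → F = (-18, -12)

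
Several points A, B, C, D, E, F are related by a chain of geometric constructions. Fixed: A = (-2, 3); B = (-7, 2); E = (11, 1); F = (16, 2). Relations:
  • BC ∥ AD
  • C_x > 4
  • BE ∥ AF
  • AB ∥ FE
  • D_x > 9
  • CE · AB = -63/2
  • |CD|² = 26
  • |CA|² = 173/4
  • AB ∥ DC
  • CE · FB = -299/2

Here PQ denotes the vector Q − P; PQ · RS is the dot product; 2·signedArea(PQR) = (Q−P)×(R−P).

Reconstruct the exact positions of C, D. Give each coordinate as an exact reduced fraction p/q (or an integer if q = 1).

1. C_x = 9/2  [CE · AB = -63/2 ∩ CE · FB = -299/2]
2. C_y = 2  [CE · AB = -63/2 ∩ CE · FB = -299/2]
   → C = (9/2, 2)
3. D_x = 19/2  [AB ∥ DC ∩ BC ∥ AD]
4. D_y = 3  [AB ∥ DC ∩ BC ∥ AD]
   → D = (19/2, 3)

C = (9/2, 2)
D = (19/2, 3)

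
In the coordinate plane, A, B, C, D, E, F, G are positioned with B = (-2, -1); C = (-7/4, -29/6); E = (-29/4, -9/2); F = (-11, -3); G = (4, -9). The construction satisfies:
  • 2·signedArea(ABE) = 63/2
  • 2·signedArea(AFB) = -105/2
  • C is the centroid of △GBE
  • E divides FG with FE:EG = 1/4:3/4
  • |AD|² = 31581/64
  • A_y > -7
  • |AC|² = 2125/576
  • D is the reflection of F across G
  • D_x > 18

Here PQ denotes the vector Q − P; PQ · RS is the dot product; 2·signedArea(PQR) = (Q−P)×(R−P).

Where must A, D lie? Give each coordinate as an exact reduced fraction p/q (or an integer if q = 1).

1. A_x = -13/8  [2·signedArea(AFB) = -105/2 ∩ 2·signedArea(ABE) = 63/2]
2. A_y = -27/4  [2·signedArea(AFB) = -105/2 ∩ 2·signedArea(ABE) = 63/2]
   → A = (-13/8, -27/4)
3. D_x = 19  [D is the reflection of F across G]
4. D_y = -15  [D is the reflection of F across G]
   → D = (19, -15)

A = (-13/8, -27/4)
D = (19, -15)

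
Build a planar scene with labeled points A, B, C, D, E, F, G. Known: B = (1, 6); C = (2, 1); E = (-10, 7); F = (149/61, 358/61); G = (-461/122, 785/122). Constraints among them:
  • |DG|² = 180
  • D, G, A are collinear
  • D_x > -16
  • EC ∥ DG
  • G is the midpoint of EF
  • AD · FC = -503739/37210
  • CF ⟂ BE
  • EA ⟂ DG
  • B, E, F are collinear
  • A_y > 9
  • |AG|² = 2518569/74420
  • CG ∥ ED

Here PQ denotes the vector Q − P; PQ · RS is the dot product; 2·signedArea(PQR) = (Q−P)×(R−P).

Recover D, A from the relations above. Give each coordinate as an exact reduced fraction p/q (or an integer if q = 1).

1. D_x = -1925/122  [EC ∥ DG ∩ CG ∥ ED]
2. D_y = 1517/122  [EC ∥ DG ∩ CG ∥ ED]
   → D = (-1925/122, 1517/122)
3. A_x = -5479/610  [D, G, A are collinear ∩ EA ⟂ DG]
4. A_y = 2756/305  [D, G, A are collinear ∩ EA ⟂ DG]
   → A = (-5479/610, 2756/305)

A = (-5479/610, 2756/305)
D = (-1925/122, 1517/122)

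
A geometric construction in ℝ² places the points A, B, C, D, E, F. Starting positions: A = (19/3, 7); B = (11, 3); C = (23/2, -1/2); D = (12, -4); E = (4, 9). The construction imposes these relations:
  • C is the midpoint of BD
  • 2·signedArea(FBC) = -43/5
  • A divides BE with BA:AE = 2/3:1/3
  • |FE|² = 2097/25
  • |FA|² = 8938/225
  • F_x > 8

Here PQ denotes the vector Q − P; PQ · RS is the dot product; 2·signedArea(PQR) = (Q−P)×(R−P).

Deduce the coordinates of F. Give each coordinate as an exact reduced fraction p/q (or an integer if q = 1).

1. F_x = 44/5  [line 7/2·x + 1/2·y + -157/5 = 0 ∩ |FE|² = 2097/25]
2. F_y = 6/5  [line 7/2·x + 1/2·y + -157/5 = 0 ∩ |FE|² = 2097/25]
   → F = (44/5, 6/5)

F = (44/5, 6/5)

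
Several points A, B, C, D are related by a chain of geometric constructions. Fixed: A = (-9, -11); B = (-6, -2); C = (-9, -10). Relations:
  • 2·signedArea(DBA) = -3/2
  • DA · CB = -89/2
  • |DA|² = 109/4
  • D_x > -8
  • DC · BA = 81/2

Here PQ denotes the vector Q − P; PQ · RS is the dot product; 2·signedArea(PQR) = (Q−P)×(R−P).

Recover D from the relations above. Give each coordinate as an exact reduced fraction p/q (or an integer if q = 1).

1. D_x = -15/2  [2·signedArea(DBA) = -3/2 ∩ DA · CB = -89/2]
2. D_y = -6  [2·signedArea(DBA) = -3/2 ∩ DA · CB = -89/2]
   → D = (-15/2, -6)

D = (-15/2, -6)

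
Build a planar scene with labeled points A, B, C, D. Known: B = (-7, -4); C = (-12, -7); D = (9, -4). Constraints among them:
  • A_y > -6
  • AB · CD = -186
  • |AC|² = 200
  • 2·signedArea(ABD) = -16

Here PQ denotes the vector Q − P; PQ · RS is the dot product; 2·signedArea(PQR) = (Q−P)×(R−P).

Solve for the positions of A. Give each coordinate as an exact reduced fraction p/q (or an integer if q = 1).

A = (2, -5)

1. A_x = 2  [2·signedArea(ABD) = -16 ∩ AB · CD = -186]
2. A_y = -5  [2·signedArea(ABD) = -16 ∩ AB · CD = -186]
   → A = (2, -5)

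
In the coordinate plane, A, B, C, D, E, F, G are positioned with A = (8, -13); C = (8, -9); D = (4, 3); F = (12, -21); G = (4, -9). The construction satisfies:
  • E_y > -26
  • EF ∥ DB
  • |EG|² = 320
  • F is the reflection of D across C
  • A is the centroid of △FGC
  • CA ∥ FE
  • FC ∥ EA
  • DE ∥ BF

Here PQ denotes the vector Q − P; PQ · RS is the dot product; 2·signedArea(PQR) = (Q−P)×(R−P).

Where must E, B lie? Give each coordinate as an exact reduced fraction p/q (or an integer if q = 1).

1. E_x = 12  [FC ∥ EA ∩ CA ∥ FE]
2. E_y = -25  [FC ∥ EA ∩ CA ∥ FE]
   → E = (12, -25)
3. B_x = 4  [DE ∥ BF ∩ EF ∥ DB]
4. B_y = 7  [DE ∥ BF ∩ EF ∥ DB]
   → B = (4, 7)

B = (4, 7)
E = (12, -25)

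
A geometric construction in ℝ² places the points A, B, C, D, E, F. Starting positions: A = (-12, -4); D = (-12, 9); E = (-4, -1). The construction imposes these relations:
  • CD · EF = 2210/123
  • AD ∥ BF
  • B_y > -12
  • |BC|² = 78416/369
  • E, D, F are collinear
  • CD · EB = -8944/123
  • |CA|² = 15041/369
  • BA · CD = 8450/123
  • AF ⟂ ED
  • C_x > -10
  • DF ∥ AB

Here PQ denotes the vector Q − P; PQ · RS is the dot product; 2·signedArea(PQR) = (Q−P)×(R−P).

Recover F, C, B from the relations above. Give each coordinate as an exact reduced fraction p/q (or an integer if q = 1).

B = (-232/41, -489/41)
C = (-1216/123, 83/41)
F = (-232/41, 44/41)

1. F_x = -232/41  [E, D, F are collinear ∩ AF ⟂ ED]
2. F_y = 44/41  [E, D, F are collinear ∩ AF ⟂ ED]
   → F = (-232/41, 44/41)
3. C_x = -1216/123  [line 68/41·x + -85/41·y + 2533/123 = 0 ∩ |CA|² = 15041/369]
4. C_y = 83/41  [line 68/41·x + -85/41·y + 2533/123 = 0 ∩ |CA|² = 15041/369]
   → C = (-1216/123, 83/41)
5. B_x = -232/41  [AD ∥ BF ∩ DF ∥ AB]
6. B_y = -489/41  [AD ∥ BF ∩ DF ∥ AB]
   → B = (-232/41, -489/41)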